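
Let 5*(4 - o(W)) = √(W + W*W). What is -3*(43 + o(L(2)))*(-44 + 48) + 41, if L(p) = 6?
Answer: -523 + 12*√42/5 ≈ -507.45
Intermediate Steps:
o(W) = 4 - √(W + W²)/5 (o(W) = 4 - √(W + W*W)/5 = 4 - √(W + W²)/5)
-3*(43 + o(L(2)))*(-44 + 48) + 41 = -3*(43 + (4 - √6*√(1 + 6)/5))*(-44 + 48) + 41 = -3*(43 + (4 - √42/5))*4 + 41 = -3*(47 - √42/5)*4 + 41 = -3*(188 - 4*√42/5) + 41 = (-564 + 12*√42/5) + 41 = -523 + 12*√42/5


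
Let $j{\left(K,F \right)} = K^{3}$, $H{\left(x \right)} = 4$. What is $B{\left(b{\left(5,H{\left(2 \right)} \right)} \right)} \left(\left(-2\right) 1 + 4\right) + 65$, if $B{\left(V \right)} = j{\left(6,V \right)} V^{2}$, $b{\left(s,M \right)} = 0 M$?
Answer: $65$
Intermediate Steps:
$b{\left(s,M \right)} = 0$
$B{\left(V \right)} = 216 V^{2}$ ($B{\left(V \right)} = 6^{3} V^{2} = 216 V^{2}$)
$B{\left(b{\left(5,H{\left(2 \right)} \right)} \right)} \left(\left(-2\right) 1 + 4\right) + 65 = 216 \cdot 0^{2} \left(\left(-2\right) 1 + 4\right) + 65 = 216 \cdot 0 \left(-2 + 4\right) + 65 = 0 \cdot 2 + 65 = 0 + 65 = 65$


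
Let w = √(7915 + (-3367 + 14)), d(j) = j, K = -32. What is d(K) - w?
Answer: -32 - √4562 ≈ -99.543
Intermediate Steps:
w = √4562 (w = √(7915 - 3353) = √4562 ≈ 67.543)
d(K) - w = -32 - √4562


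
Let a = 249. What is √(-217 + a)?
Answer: 4*√2 ≈ 5.6569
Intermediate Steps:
√(-217 + a) = √(-217 + 249) = √32 = 4*√2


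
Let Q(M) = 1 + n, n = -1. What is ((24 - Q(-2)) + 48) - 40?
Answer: 32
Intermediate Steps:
Q(M) = 0 (Q(M) = 1 - 1 = 0)
((24 - Q(-2)) + 48) - 40 = ((24 - 1*0) + 48) - 40 = ((24 + 0) + 48) - 40 = (24 + 48) - 40 = 72 - 40 = 32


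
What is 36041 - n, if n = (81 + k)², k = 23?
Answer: 25225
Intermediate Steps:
n = 10816 (n = (81 + 23)² = 104² = 10816)
36041 - n = 36041 - 1*10816 = 36041 - 10816 = 25225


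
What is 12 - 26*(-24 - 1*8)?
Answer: 844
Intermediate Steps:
12 - 26*(-24 - 1*8) = 12 - 26*(-24 - 8) = 12 - 26*(-32) = 12 + 832 = 844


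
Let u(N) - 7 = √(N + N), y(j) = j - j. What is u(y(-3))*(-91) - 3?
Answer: -640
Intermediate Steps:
y(j) = 0
u(N) = 7 + √2*√N (u(N) = 7 + √(N + N) = 7 + √(2*N) = 7 + √2*√N)
u(y(-3))*(-91) - 3 = (7 + √2*√0)*(-91) - 3 = (7 + √2*0)*(-91) - 3 = (7 + 0)*(-91) - 3 = 7*(-91) - 3 = -637 - 3 = -640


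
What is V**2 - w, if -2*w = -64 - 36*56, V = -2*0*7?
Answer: -1040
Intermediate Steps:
V = 0 (V = 0*7 = 0)
w = 1040 (w = -(-64 - 36*56)/2 = -(-64 - 2016)/2 = -1/2*(-2080) = 1040)
V**2 - w = 0**2 - 1*1040 = 0 - 1040 = -1040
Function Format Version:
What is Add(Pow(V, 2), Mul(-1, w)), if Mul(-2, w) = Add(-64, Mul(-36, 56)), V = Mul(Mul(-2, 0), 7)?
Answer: -1040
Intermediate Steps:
V = 0 (V = Mul(0, 7) = 0)
w = 1040 (w = Mul(Rational(-1, 2), Add(-64, Mul(-36, 56))) = Mul(Rational(-1, 2), Add(-64, -2016)) = Mul(Rational(-1, 2), -2080) = 1040)
Add(Pow(V, 2), Mul(-1, w)) = Add(Pow(0, 2), Mul(-1, 1040)) = Add(0, -1040) = -1040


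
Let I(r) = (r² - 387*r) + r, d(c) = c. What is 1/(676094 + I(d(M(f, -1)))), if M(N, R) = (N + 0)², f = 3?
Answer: 1/672701 ≈ 1.4865e-6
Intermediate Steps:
M(N, R) = N²
I(r) = r² - 386*r
1/(676094 + I(d(M(f, -1)))) = 1/(676094 + 3²*(-386 + 3²)) = 1/(676094 + 9*(-386 + 9)) = 1/(676094 + 9*(-377)) = 1/(676094 - 3393) = 1/672701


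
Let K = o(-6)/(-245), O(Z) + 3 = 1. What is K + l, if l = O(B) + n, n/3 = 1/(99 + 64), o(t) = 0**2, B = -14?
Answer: -323/163 ≈ -1.9816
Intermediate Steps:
o(t) = 0
O(Z) = -2 (O(Z) = -3 + 1 = -2)
n = 3/163 (n = 3/(99 + 64) = 3/163 ≈ 0.018405)
l = -323/163 (l = -2 + 3/163 = -323/163 ≈ -1.9816)
K = 0 (K = 0/(-245) = 0*(-1/245) = 0)
K + l = 0 - 323/163 = -323/163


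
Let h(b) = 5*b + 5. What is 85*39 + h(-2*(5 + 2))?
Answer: 3250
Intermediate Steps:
h(b) = 5 + 5*b
85*39 + h(-2*(5 + 2)) = 85*39 + (5 + 5*(-2*(5 + 2))) = 3315 + (5 + 5*(-2*7)) = 3315 + (5 + 5*(-14)) = 3315 + (5 - 70) = 3315 - 65 = 3250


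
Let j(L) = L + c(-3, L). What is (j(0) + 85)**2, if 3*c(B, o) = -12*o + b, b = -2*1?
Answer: 64009/9 ≈ 7112.1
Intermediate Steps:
b = -2
c(B, o) = -2/3 - 4*o (c(B, o) = (-12*o - 2)/3 = (-2 - 12*o)/3 = -2/3 - 4*o)
j(L) = -2/3 - 3*L (j(L) = L + (-2/3 - 4*L) = -2/3 - 3*L)
(j(0) + 85)**2 = ((-2/3 - 3*0) + 85)**2 = ((-2/3 + 0) + 85)**2 = (-2/3 + 85)**2 = (253/3)**2 = 64009/9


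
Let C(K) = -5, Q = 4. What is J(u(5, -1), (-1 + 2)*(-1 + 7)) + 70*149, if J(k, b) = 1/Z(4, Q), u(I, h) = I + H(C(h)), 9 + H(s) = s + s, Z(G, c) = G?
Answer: 41721/4 ≈ 10430.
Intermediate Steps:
H(s) = -9 + 2*s (H(s) = -9 + (s + s) = -9 + 2*s)
u(I, h) = -19 + I (u(I, h) = I + (-9 + 2*(-5)) = I + (-9 - 10) = I - 19 = -19 + I)
J(k, b) = ¼ (J(k, b) = 1/4 = ¼)
J(u(5, -1), (-1 + 2)*(-1 + 7)) + 70*149 = ¼ + 70*149 = ¼ + 10430 = 41721/4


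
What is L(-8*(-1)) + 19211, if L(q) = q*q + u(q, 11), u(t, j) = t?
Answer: 19283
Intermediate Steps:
L(q) = q + q² (L(q) = q*q + q = q² + q = q + q²)
L(-8*(-1)) + 19211 = (-8*(-1))*(1 - 8*(-1)) + 19211 = 8*(1 + 8) + 19211 = 8*9 + 19211 = 72 + 19211 = 19283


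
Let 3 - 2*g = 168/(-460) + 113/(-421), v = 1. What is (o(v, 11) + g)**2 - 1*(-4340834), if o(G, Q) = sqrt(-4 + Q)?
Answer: 10174992107918746/2344012225 + 175922*sqrt(7)/48415 ≈ 4.3409e+6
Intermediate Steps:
g = 87961/48415 (g = 3/2 - (168/(-460) + 113/(-421))/2 = 3/2 - (168*(-1/460) + 113*(-1/421))/2 = 3/2 - (-42/115 - 113/421)/2 = 3/2 - 1/2*(-30677/48415) = 3/2 + 30677/96830 = 87961/48415 ≈ 1.8168)
(o(v, 11) + g)**2 - 1*(-4340834) = (sqrt(-4 + 11) + 87961/48415)**2 - 1*(-4340834) = (sqrt(7) + 87961/48415)**2 + 4340834 = (87961/48415 + sqrt(7))**2 + 4340834 = 4340834 + (87961/48415 + sqrt(7))**2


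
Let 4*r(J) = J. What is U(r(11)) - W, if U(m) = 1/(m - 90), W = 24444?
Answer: -8530960/349 ≈ -24444.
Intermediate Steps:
r(J) = J/4
U(m) = 1/(-90 + m)
U(r(11)) - W = 1/(-90 + (¼)*11) - 1*24444 = 1/(-90 + 11/4) - 24444 = 1/(-349/4) - 24444 = -4/349 - 24444 = -8530960/349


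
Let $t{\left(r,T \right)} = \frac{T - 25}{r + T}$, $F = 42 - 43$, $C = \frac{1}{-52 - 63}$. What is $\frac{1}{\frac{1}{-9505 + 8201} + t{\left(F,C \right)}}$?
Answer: $\frac{37816}{937547} \approx 0.040335$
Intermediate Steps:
$C = - \frac{1}{115}$ ($C = \frac{1}{-115} = - \frac{1}{115} \approx -0.0086956$)
$F = -1$
$t{\left(r,T \right)} = \frac{-25 + T}{T + r}$
$\frac{1}{\frac{1}{-9505 + 8201} + t{\left(F,C \right)}} = \frac{1}{\frac{1}{-9505 + 8201} + \frac{-25 - \frac{1}{115}}{- \frac{1}{115} - 1}} = \frac{1}{\frac{1}{-1304} + \frac{1}{- \frac{116}{115}} \left(- \frac{2876}{115}\right)} = \frac{1}{- \frac{1}{1304} - - \frac{719}{29}} = \frac{1}{- \frac{1}{1304} + \frac{719}{29}} = \frac{1}{\frac{937547}{37816}} = \frac{37816}{937547}$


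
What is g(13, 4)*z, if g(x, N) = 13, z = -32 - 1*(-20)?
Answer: -156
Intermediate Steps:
z = -12 (z = -32 + 20 = -12)
g(13, 4)*z = 13*(-12) = -156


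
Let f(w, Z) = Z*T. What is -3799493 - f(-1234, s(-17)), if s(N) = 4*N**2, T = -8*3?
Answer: -3771749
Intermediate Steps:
T = -24
f(w, Z) = -24*Z (f(w, Z) = Z*(-24) = -24*Z)
-3799493 - f(-1234, s(-17)) = -3799493 - (-24)*4*(-17)**2 = -3799493 - (-24)*4*289 = -3799493 - (-24)*1156 = -3799493 - 1*(-27744) = -3799493 + 27744 = -3771749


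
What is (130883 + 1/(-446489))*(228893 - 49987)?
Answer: 10454876586634116/446489 ≈ 2.3416e+10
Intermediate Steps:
(130883 + 1/(-446489))*(228893 - 49987) = (130883 - 1/446489)*178906 = (58437819786/446489)*178906 = 10454876586634116/446489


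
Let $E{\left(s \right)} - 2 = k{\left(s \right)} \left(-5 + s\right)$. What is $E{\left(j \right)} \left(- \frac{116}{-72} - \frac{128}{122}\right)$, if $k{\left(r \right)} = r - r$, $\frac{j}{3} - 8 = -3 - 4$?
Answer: $\frac{617}{549} \approx 1.1239$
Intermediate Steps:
$j = 3$ ($j = 24 + 3 \left(-3 - 4\right) = 24 + 3 \left(-7\right) = 24 - 21 = 3$)
$k{\left(r \right)} = 0$
$E{\left(s \right)} = 2$ ($E{\left(s \right)} = 2 + 0 \left(-5 + s\right) = 2 + 0 = 2$)
$E{\left(j \right)} \left(- \frac{116}{-72} - \frac{128}{122}\right) = 2 \left(- \frac{116}{-72} - \frac{128}{122}\right) = 2 \left(\left(-116\right) \left(- \frac{1}{72}\right) - \frac{64}{61}\right) = 2 \left(\frac{29}{18} - \frac{64}{61}\right) = 2 \cdot \frac{617}{1098} = \frac{617}{549}$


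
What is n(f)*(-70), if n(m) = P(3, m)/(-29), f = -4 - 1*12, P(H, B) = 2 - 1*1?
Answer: 70/29 ≈ 2.4138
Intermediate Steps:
P(H, B) = 1 (P(H, B) = 2 - 1 = 1)
f = -16 (f = -4 - 12 = -16)
n(m) = -1/29 (n(m) = 1/(-29) = 1*(-1/29) = -1/29)
n(f)*(-70) = -1/29*(-70) = 70/29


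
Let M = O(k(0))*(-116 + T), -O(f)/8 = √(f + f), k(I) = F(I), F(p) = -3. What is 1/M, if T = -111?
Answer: -I*√6/10896 ≈ -0.00022481*I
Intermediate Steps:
k(I) = -3
O(f) = -8*√2*√f (O(f) = -8*√(f + f) = -8*√2*√f)
M = 1816*I*√6 (M = (-8*√2*√(-3))*(-116 - 111) = -8*√2*I*√3*(-227) = -8*I*√6*(-227) = 1816*I*√6 ≈ 4448.3*I)
1/M = 1/(1816*I*√6) = -I*√6/10896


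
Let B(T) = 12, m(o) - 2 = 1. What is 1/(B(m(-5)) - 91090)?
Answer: -1/91078 ≈ -1.0980e-5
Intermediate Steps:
m(o) = 3 (m(o) = 2 + 1 = 3)
1/(B(m(-5)) - 91090) = 1/(12 - 91090) = 1/(-91078) = -1/91078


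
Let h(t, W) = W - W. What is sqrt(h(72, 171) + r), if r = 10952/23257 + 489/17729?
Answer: sqrt(84749222767823393)/412323353 ≈ 0.70604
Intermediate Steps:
h(t, W) = 0
r = 205540681/412323353 (r = 10952*(1/23257) + 489*(1/17729) = 10952/23257 + 489/17729 = 205540681/412323353 ≈ 0.49849)
sqrt(h(72, 171) + r) = sqrt(0 + 205540681/412323353) = sqrt(205540681/412323353) = sqrt(84749222767823393)/412323353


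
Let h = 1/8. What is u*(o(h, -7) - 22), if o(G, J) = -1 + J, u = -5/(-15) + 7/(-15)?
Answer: 4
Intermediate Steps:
u = -2/15 (u = -5*(-1/15) + 7*(-1/15) = ⅓ - 7/15 = -2/15 ≈ -0.13333)
h = ⅛ ≈ 0.12500
u*(o(h, -7) - 22) = -2*((-1 - 7) - 22)/15 = -2*(-8 - 22)/15 = -2/15*(-30) = 4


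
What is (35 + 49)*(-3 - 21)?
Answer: -2016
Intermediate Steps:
(35 + 49)*(-3 - 21) = 84*(-24) = -2016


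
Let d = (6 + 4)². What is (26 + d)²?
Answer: 15876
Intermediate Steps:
d = 100 (d = 10² = 100)
(26 + d)² = (26 + 100)² = 126² = 15876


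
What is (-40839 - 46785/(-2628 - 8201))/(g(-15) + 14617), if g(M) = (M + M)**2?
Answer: -7494894/2848027 ≈ -2.6316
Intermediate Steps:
g(M) = 4*M**2 (g(M) = (2*M)**2 = 4*M**2)
(-40839 - 46785/(-2628 - 8201))/(g(-15) + 14617) = (-40839 - 46785/(-2628 - 8201))/(4*(-15)**2 + 14617) = (-40839 - 46785/(-10829))/(4*225 + 14617) = (-40839 - 46785*(-1/10829))/(900 + 14617) = (-40839 + 46785/10829)/15517 = -442198746/10829*1/15517 = -7494894/2848027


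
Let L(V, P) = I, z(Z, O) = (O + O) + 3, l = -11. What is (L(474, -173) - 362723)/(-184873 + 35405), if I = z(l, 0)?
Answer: 90680/37367 ≈ 2.4267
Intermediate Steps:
z(Z, O) = 3 + 2*O (z(Z, O) = 2*O + 3 = 3 + 2*O)
I = 3 (I = 3 + 2*0 = 3 + 0 = 3)
L(V, P) = 3
(L(474, -173) - 362723)/(-184873 + 35405) = (3 - 362723)/(-184873 + 35405) = -362720/(-149468) = -362720*(-1/149468) = 90680/37367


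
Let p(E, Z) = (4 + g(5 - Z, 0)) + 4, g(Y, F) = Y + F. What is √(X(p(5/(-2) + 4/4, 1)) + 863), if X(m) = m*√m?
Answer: √(863 + 24*√3) ≈ 30.076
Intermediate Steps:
g(Y, F) = F + Y
p(E, Z) = 13 - Z (p(E, Z) = (4 + (0 + (5 - Z))) + 4 = (4 + (5 - Z)) + 4 = (9 - Z) + 4 = 13 - Z)
X(m) = m^(3/2)
√(X(p(5/(-2) + 4/4, 1)) + 863) = √((13 - 1*1)^(3/2) + 863) = √((13 - 1)^(3/2) + 863) = √(12^(3/2) + 863) = √(24*√3 + 863) = √(863 + 24*√3)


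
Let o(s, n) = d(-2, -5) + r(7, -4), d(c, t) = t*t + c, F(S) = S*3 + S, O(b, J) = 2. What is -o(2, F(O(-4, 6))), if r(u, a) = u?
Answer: -30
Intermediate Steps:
F(S) = 4*S (F(S) = 3*S + S = 4*S)
d(c, t) = c + t**2 (d(c, t) = t**2 + c = c + t**2)
o(s, n) = 30 (o(s, n) = (-2 + (-5)**2) + 7 = (-2 + 25) + 7 = 23 + 7 = 30)
-o(2, F(O(-4, 6))) = -1*30 = -30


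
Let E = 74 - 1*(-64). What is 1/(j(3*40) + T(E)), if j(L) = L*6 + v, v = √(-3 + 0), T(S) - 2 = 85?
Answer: 269/217084 - I*√3/651252 ≈ 0.0012392 - 2.6596e-6*I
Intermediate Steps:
E = 138 (E = 74 + 64 = 138)
T(S) = 87 (T(S) = 2 + 85 = 87)
v = I*√3 (v = √(-3) = I*√3 ≈ 1.732*I)
j(L) = 6*L + I*√3 (j(L) = L*6 + I*√3 = 6*L + I*√3)
1/(j(3*40) + T(E)) = 1/((6*(3*40) + I*√3) + 87) = 1/((6*120 + I*√3) + 87) = 1/((720 + I*√3) + 87) = 1/(807 + I*√3)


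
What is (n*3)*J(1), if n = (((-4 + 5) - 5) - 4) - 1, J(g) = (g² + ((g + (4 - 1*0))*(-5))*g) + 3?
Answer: 567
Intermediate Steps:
J(g) = 3 + g² + g*(-20 - 5*g) (J(g) = (g² + ((g + (4 + 0))*(-5))*g) + 3 = (g² + ((g + 4)*(-5))*g) + 3 = (g² + ((4 + g)*(-5))*g) + 3 = (g² + (-20 - 5*g)*g) + 3 = (g² + g*(-20 - 5*g)) + 3 = 3 + g² + g*(-20 - 5*g))
n = -9 (n = ((1 - 5) - 4) - 1 = (-4 - 4) - 1 = -8 - 1 = -9)
(n*3)*J(1) = (-9*3)*(3 - 20*1 - 4*1²) = -27*(3 - 20 - 4*1) = -27*(3 - 20 - 4) = -27*(-21) = 567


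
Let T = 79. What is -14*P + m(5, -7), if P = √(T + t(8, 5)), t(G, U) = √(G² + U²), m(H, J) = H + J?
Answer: -2 - 14*√(79 + √89) ≈ -133.66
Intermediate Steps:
P = √(79 + √89) (P = √(79 + √(8² + 5²)) = √(79 + √(64 + 25)) = √(79 + √89) ≈ 9.4039)
-14*P + m(5, -7) = -14*√(79 + √89) + (5 - 7) = -14*√(79 + √89) - 2 = -2 - 14*√(79 + √89)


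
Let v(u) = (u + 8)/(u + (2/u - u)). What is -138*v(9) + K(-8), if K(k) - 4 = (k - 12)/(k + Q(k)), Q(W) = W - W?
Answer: -21101/2 ≈ -10551.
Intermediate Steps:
Q(W) = 0
K(k) = 4 + (-12 + k)/k (K(k) = 4 + (k - 12)/(k + 0) = 4 + (-12 + k)/k)
v(u) = u*(8 + u)/2 (v(u) = (8 + u)/(u + (-u + 2/u)) = (8 + u)/((2/u)) = (8 + u)*(u/2) = u*(8 + u)/2)
-138*v(9) + K(-8) = -69*9*(8 + 9) + (5 - 12/(-8)) = -69*9*17 + (5 - 12*(-⅛)) = -138*153/2 + (5 + 3/2) = -10557 + 13/2 = -21101/2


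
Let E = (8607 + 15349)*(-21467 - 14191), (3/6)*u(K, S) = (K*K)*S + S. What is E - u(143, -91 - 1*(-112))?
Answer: -855081948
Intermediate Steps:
u(K, S) = 2*S + 2*S*K² (u(K, S) = 2*((K*K)*S + S) = 2*(K²*S + S) = 2*(S*K² + S) = 2*(S + S*K²) = 2*S + 2*S*K²)
E = -854223048 (E = 23956*(-35658) = -854223048)
E - u(143, -91 - 1*(-112)) = -854223048 - 2*(-91 - 1*(-112))*(1 + 143²) = -854223048 - 2*(-91 + 112)*(1 + 20449) = -854223048 - 2*21*20450 = -854223048 - 1*858900 = -854223048 - 858900 = -855081948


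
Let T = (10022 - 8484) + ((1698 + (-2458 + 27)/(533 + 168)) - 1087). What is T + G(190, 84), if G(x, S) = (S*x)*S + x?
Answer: 941425848/701 ≈ 1.3430e+6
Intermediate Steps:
G(x, S) = x + x*S**2 (G(x, S) = x*S**2 + x = x + x*S**2)
T = 1504018/701 (T = 1538 + ((1698 - 2431/701) - 1087) = 1538 + (1187867/701 - 1087) = 1538 + 425880/701 = 1504018/701 ≈ 2145.5)
T + G(190, 84) = 1504018/701 + 190*(1 + 84**2) = 1504018/701 + 190*(1 + 7056) = 1504018/701 + 190*7057 = 1504018/701 + 1340830 = 941425848/701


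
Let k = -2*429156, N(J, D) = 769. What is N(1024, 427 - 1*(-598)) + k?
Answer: -857543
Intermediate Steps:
k = -858312
N(1024, 427 - 1*(-598)) + k = 769 - 858312 = -857543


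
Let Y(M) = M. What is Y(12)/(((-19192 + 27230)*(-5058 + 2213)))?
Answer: -6/11434055 ≈ -5.2475e-7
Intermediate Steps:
Y(12)/(((-19192 + 27230)*(-5058 + 2213))) = 12/(((-19192 + 27230)*(-5058 + 2213))) = 12/((8038*(-2845))) = 12/(-22868110) = 12*(-1/22868110) = -6/11434055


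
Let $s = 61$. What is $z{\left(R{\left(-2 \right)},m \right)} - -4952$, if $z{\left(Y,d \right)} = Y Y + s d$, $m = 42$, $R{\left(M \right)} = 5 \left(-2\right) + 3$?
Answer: $7563$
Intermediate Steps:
$R{\left(M \right)} = -7$ ($R{\left(M \right)} = -10 + 3 = -7$)
$z{\left(Y,d \right)} = Y^{2} + 61 d$ ($z{\left(Y,d \right)} = Y Y + 61 d = Y^{2} + 61 d$)
$z{\left(R{\left(-2 \right)},m \right)} - -4952 = \left(\left(-7\right)^{2} + 61 \cdot 42\right) - -4952 = \left(49 + 2562\right) + 4952 = 2611 + 4952 = 7563$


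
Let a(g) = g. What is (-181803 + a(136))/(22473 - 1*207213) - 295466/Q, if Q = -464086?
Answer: 69446750101/42867623820 ≈ 1.6200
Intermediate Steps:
(-181803 + a(136))/(22473 - 1*207213) - 295466/Q = (-181803 + 136)/(22473 - 1*207213) - 295466/(-464086) = -181667/(22473 - 207213) - 295466*(-1/464086) = -181667/(-184740) + 147733/232043 = -181667*(-1/184740) + 147733/232043 = 181667/184740 + 147733/232043 = 69446750101/42867623820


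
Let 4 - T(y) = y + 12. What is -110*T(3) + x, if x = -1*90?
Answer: 1120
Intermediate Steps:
T(y) = -8 - y (T(y) = 4 - (y + 12) = 4 - (12 + y) = 4 + (-12 - y) = -8 - y)
x = -90
-110*T(3) + x = -110*(-8 - 1*3) - 90 = -110*(-8 - 3) - 90 = -110*(-11) - 90 = 1210 - 90 = 1120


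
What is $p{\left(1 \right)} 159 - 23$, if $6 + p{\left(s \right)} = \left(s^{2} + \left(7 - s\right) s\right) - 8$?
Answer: $-1136$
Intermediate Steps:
$p{\left(s \right)} = -14 + s^{2} + s \left(7 - s\right)$ ($p{\left(s \right)} = -6 - \left(8 - s^{2} - \left(7 - s\right) s\right) = -6 - \left(8 - s^{2} - s \left(7 - s\right)\right) = -6 + \left(-8 + s^{2} + s \left(7 - s\right)\right) = -14 + s^{2} + s \left(7 - s\right)$)
$p{\left(1 \right)} 159 - 23 = \left(-14 + 7 \cdot 1\right) 159 - 23 = \left(-14 + 7\right) 159 - 23 = \left(-7\right) 159 - 23 = -1113 - 23 = -1136$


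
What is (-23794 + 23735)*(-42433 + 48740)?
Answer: -372113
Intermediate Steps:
(-23794 + 23735)*(-42433 + 48740) = -59*6307 = -372113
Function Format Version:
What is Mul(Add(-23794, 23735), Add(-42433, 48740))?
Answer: -372113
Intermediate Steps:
Mul(Add(-23794, 23735), Add(-42433, 48740)) = Mul(-59, 6307) = -372113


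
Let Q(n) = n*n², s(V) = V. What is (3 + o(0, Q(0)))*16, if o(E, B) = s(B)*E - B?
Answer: 48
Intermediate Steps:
Q(n) = n³
o(E, B) = -B + B*E (o(E, B) = B*E - B = -B + B*E)
(3 + o(0, Q(0)))*16 = (3 + 0³*(-1 + 0))*16 = (3 + 0*(-1))*16 = (3 + 0)*16 = 3*16 = 48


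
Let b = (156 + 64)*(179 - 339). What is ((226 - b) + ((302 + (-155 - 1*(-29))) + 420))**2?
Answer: 1297584484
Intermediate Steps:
b = -35200 (b = 220*(-160) = -35200)
((226 - b) + ((302 + (-155 - 1*(-29))) + 420))**2 = ((226 - 1*(-35200)) + ((302 + (-155 - 1*(-29))) + 420))**2 = ((226 + 35200) + ((302 + (-155 + 29)) + 420))**2 = (35426 + ((302 - 126) + 420))**2 = (35426 + (176 + 420))**2 = (35426 + 596)**2 = 36022**2 = 1297584484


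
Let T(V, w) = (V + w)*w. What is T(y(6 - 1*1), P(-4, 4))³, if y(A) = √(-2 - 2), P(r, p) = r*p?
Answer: 15990784 - 6258688*I ≈ 1.5991e+7 - 6.2587e+6*I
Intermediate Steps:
P(r, p) = p*r
y(A) = 2*I (y(A) = √(-4) = 2*I)
T(V, w) = w*(V + w)
T(y(6 - 1*1), P(-4, 4))³ = ((4*(-4))*(2*I + 4*(-4)))³ = (-16*(2*I - 16))³ = (-16*(-16 + 2*I))³ = (256 - 32*I)³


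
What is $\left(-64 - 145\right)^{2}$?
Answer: $43681$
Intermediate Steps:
$\left(-64 - 145\right)^{2} = \left(-209\right)^{2} = 43681$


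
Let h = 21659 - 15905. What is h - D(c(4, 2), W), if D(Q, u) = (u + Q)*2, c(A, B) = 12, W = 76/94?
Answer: 269234/47 ≈ 5728.4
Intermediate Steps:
W = 38/47 (W = 76*(1/94) = 38/47 ≈ 0.80851)
D(Q, u) = 2*Q + 2*u (D(Q, u) = (Q + u)*2 = 2*Q + 2*u)
h = 5754
h - D(c(4, 2), W) = 5754 - (2*12 + 2*(38/47)) = 5754 - (24 + 76/47) = 5754 - 1*1204/47 = 5754 - 1204/47 = 269234/47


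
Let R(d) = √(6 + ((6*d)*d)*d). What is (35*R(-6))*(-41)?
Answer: -1435*I*√1290 ≈ -51540.0*I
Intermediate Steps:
R(d) = √(6 + 6*d³) (R(d) = √(6 + (6*d²)*d) = √(6 + 6*d³))
(35*R(-6))*(-41) = (35*√(6 + 6*(-6)³))*(-41) = (35*√(6 + 6*(-216)))*(-41) = (35*√(6 - 1296))*(-41) = (35*√(-1290))*(-41) = (35*(I*√1290))*(-41) = (35*I*√1290)*(-41) = -1435*I*√1290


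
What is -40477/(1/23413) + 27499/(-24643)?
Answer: -23353875436142/24643 ≈ -9.4769e+8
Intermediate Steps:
-40477/(1/23413) + 27499/(-24643) = -40477/1/23413 + 27499*(-1/24643) = -40477*23413 - 27499/24643 = -947688001 - 27499/24643 = -23353875436142/24643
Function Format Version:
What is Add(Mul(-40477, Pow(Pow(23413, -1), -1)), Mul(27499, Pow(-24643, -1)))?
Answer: Rational(-23353875436142, 24643) ≈ -9.4769e+8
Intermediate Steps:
Add(Mul(-40477, Pow(Pow(23413, -1), -1)), Mul(27499, Pow(-24643, -1))) = Add(Mul(-40477, Pow(Rational(1, 23413), -1)), Mul(27499, Rational(-1, 24643))) = Add(Mul(-40477, 23413), Rational(-27499, 24643)) = Add(-947688001, Rational(-27499, 24643)) = Rational(-23353875436142, 24643)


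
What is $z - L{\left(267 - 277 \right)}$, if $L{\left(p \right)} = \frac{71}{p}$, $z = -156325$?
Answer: $- \frac{1563179}{10} \approx -1.5632 \cdot 10^{5}$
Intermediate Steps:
$z - L{\left(267 - 277 \right)} = -156325 - \frac{71}{267 - 277} = -156325 - \frac{71}{-10} = -156325 - 71 \left(- \frac{1}{10}\right) = -156325 - - \frac{71}{10} = -156325 + \frac{71}{10} = - \frac{1563179}{10}$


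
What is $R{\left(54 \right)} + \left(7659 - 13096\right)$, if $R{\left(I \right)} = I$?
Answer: $-5383$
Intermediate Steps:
$R{\left(54 \right)} + \left(7659 - 13096\right) = 54 + \left(7659 - 13096\right) = 54 - 5437 = -5383$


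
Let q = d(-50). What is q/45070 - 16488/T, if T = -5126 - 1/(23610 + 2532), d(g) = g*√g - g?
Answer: 1943319056537/603955545751 - 25*I*√2/4507 ≈ 3.2177 - 0.0078445*I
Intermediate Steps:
d(g) = g^(3/2) - g
q = 50 - 250*I*√2 (q = (-50)^(3/2) - 1*(-50) = -250*I*√2 + 50 = 50 - 250*I*√2 ≈ 50.0 - 353.55*I)
T = -134003893/26142 (T = -5126 - 1/26142 = -134003893/26142 ≈ -5126.0)
q/45070 - 16488/T = (50 - 250*I*√2)/45070 - 16488/(-134003893/26142) = (50 - 250*I*√2)*(1/45070) - 16488*(-26142/134003893) = (5/4507 - 25*I*√2/4507) + 431029296/134003893 = 1943319056537/603955545751 - 25*I*√2/4507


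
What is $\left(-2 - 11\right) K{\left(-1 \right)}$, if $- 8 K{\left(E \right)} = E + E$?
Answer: $- \frac{13}{4} \approx -3.25$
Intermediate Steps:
$K{\left(E \right)} = - \frac{E}{4}$ ($K{\left(E \right)} = - \frac{E + E}{8} = - \frac{2 E}{8} = - \frac{E}{4}$)
$\left(-2 - 11\right) K{\left(-1 \right)} = \left(-2 - 11\right) \left(\left(- \frac{1}{4}\right) \left(-1\right)\right) = \left(-13\right) \frac{1}{4} = - \frac{13}{4}$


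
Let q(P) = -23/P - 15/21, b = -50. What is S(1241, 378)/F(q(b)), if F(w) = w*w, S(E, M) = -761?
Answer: -93222500/7921 ≈ -11769.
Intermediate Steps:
q(P) = -5/7 - 23/P (q(P) = -23/P - 15*1/21 = -23/P - 5/7 = -5/7 - 23/P)
F(w) = w**2
S(1241, 378)/F(q(b)) = -761/(-5/7 - 23/(-50))**2 = -761/(-5/7 - 23*(-1/50))**2 = -761/(-5/7 + 23/50)**2 = -761/((-89/350)**2) = -761/7921/122500 = -761*122500/7921 = -93222500/7921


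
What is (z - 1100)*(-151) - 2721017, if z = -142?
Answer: -2533475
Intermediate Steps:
(z - 1100)*(-151) - 2721017 = (-142 - 1100)*(-151) - 2721017 = -1242*(-151) - 2721017 = 187542 - 2721017 = -2533475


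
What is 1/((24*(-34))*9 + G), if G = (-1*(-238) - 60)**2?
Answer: 1/24340 ≈ 4.1085e-5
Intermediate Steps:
G = 31684 (G = (238 - 60)**2 = 178**2 = 31684)
1/((24*(-34))*9 + G) = 1/((24*(-34))*9 + 31684) = 1/(-816*9 + 31684) = 1/(-7344 + 31684) = 1/24340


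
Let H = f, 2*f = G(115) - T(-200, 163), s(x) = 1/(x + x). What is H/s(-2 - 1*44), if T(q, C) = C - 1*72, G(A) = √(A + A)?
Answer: 4186 - 46*√230 ≈ 3488.4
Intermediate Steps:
G(A) = √2*√A (G(A) = √(2*A) = √2*√A)
T(q, C) = -72 + C (T(q, C) = C - 72 = -72 + C)
s(x) = 1/(2*x)
f = -91/2 + √230/2 (f = (√2*√115 - (-72 + 163))/2 = (√230 - 1*91)/2 = (√230 - 91)/2 = (-91 + √230)/2 = -91/2 + √230/2 ≈ -37.917)
H = -91/2 + √230/2 ≈ -37.917
H/s(-2 - 1*44) = (-91/2 + √230/2)/((1/(2*(-2 - 1*44)))) = (-91/2 + √230/2)/((1/(2*(-2 - 44)))) = (-91/2 + √230/2)/(((½)/(-46))) = (-91/2 + √230/2)/(((½)*(-1/46))) = (-91/2 + √230/2)/(-1/92) = (-91/2 + √230/2)*(-92) = 4186 - 46*√230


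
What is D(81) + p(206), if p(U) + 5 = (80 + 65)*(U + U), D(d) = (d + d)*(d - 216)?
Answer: 37865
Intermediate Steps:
D(d) = 2*d*(-216 + d) (D(d) = (2*d)*(-216 + d) = 2*d*(-216 + d))
p(U) = -5 + 290*U (p(U) = -5 + (80 + 65)*(U + U) = -5 + 145*(2*U) = -5 + 290*U)
D(81) + p(206) = 2*81*(-216 + 81) + (-5 + 290*206) = 2*81*(-135) + (-5 + 59740) = -21870 + 59735 = 37865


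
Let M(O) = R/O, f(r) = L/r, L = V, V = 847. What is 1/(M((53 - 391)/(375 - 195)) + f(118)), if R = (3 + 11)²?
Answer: -19942/1938377 ≈ -0.010288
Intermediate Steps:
L = 847
f(r) = 847/r
R = 196 (R = 14² = 196)
M(O) = 196/O
1/(M((53 - 391)/(375 - 195)) + f(118)) = 1/(196/(((53 - 391)/(375 - 195))) + 847/118) = 1/(196/((-338/180)) + 847*(1/118)) = 1/(196/((-338*1/180)) + 847/118) = 1/(196/(-169/90) + 847/118) = 1/(196*(-90/169) + 847/118) = 1/(-17640/169 + 847/118) = 1/(-1938377/19942) = -19942/1938377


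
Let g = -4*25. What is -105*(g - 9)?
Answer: 11445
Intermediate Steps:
g = -100
-105*(g - 9) = -105*(-100 - 9) = -105*(-109) = 11445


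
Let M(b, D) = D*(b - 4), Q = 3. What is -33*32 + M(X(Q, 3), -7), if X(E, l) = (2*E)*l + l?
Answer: -1175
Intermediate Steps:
X(E, l) = l + 2*E*l (X(E, l) = 2*E*l + l = l + 2*E*l)
M(b, D) = D*(-4 + b)
-33*32 + M(X(Q, 3), -7) = -33*32 - 7*(-4 + 3*(1 + 2*3)) = -1056 - 7*(-4 + 3*(1 + 6)) = -1056 - 7*(-4 + 3*7) = -1056 - 7*(-4 + 21) = -1056 - 7*17 = -1056 - 119 = -1175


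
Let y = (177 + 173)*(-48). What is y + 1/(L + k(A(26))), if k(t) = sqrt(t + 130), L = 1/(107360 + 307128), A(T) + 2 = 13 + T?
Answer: -482002927695604088/28690650458047 + 171800302144*sqrt(167)/28690650458047 ≈ -16800.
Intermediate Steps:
A(T) = 11 + T (A(T) = -2 + (13 + T) = 11 + T)
L = 1/414488 ≈ 2.4126e-6
k(t) = sqrt(130 + t)
y = -16800 (y = 350*(-48) = -16800)
y + 1/(L + k(A(26))) = -16800 + 1/(1/414488 + sqrt(130 + (11 + 26))) = -16800 + 1/(1/414488 + sqrt(130 + 37)) = -16800 + 1/(1/414488 + sqrt(167))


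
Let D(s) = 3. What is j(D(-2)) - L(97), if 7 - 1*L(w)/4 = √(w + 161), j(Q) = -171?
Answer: -199 + 4*√258 ≈ -134.75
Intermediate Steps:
L(w) = 28 - 4*√(161 + w) (L(w) = 28 - 4*√(w + 161) = 28 - 4*√(161 + w))
j(D(-2)) - L(97) = -171 - (28 - 4*√(161 + 97)) = -171 - (28 - 4*√258) = -171 + (-28 + 4*√258) = -199 + 4*√258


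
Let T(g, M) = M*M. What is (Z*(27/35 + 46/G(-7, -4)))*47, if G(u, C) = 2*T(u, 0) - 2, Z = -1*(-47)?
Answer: -1718602/35 ≈ -49103.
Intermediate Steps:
T(g, M) = M**2
Z = 47
G(u, C) = -2 (G(u, C) = 2*0**2 - 2 = 2*0 - 2 = 0 - 2 = -2)
(Z*(27/35 + 46/G(-7, -4)))*47 = (47*(27/35 + 46/(-2)))*47 = (47*(27*(1/35) + 46*(-1/2)))*47 = (47*(27/35 - 23))*47 = (47*(-778/35))*47 = -36566/35*47 = -1718602/35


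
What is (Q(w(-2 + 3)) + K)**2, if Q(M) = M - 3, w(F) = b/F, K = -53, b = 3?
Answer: 2809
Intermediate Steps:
w(F) = 3/F
Q(M) = -3 + M
(Q(w(-2 + 3)) + K)**2 = ((-3 + 3/(-2 + 3)) - 53)**2 = ((-3 + 3/1) - 53)**2 = ((-3 + 3*1) - 53)**2 = ((-3 + 3) - 53)**2 = (0 - 53)**2 = (-53)**2 = 2809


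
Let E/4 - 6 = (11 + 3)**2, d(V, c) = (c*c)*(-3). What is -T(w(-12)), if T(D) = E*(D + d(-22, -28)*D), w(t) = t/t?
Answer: 1899608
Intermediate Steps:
d(V, c) = -3*c**2 (d(V, c) = c**2*(-3) = -3*c**2)
w(t) = 1
E = 808 (E = 24 + 4*(11 + 3)**2 = 24 + 4*14**2 = 24 + 4*196 = 24 + 784 = 808)
T(D) = -1899608*D (T(D) = 808*(D + (-3*(-28)**2)*D) = 808*(D + (-3*784)*D) = 808*(D - 2352*D) = 808*(-2351*D) = -1899608*D)
-T(w(-12)) = -(-1899608) = -1*(-1899608) = 1899608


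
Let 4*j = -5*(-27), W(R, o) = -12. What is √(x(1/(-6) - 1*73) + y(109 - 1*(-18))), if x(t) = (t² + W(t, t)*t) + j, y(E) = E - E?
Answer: 11*√466/3 ≈ 79.152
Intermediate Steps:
j = 135/4 (j = (-5*(-27))/4 = (¼)*135 = 135/4 ≈ 33.750)
y(E) = 0
x(t) = 135/4 + t² - 12*t (x(t) = (t² - 12*t) + 135/4 = 135/4 + t² - 12*t)
√(x(1/(-6) - 1*73) + y(109 - 1*(-18))) = √((135/4 + (1/(-6) - 1*73)² - 12*(1/(-6) - 1*73)) + 0) = √((135/4 + (-⅙ - 73)² - 12*(-⅙ - 73)) + 0) = √((135/4 + (-439/6)² - 12*(-439/6)) + 0) = √((135/4 + 192721/36 + 878) + 0) = √(56386/9 + 0) = √(56386/9) = 11*√466/3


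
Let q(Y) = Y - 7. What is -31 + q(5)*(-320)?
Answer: 609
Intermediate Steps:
q(Y) = -7 + Y
-31 + q(5)*(-320) = -31 + (-7 + 5)*(-320) = -31 - 2*(-320) = -31 + 640 = 609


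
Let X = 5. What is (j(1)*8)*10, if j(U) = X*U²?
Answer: 400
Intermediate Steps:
j(U) = 5*U²
(j(1)*8)*10 = ((5*1²)*8)*10 = ((5*1)*8)*10 = (5*8)*10 = 40*10 = 400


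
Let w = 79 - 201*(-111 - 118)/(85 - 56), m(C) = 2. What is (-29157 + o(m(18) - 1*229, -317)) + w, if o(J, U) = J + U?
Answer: -813009/29 ≈ -28035.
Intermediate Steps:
w = 48320/29 (w = 79 - (-46029)/29 = 79 - 201*(-229/29) = 79 + 46029/29 = 48320/29 ≈ 1666.2)
(-29157 + o(m(18) - 1*229, -317)) + w = (-29157 + ((2 - 1*229) - 317)) + 48320/29 = (-29157 + ((2 - 229) - 317)) + 48320/29 = (-29157 + (-227 - 317)) + 48320/29 = (-29157 - 544) + 48320/29 = -29701 + 48320/29 = -813009/29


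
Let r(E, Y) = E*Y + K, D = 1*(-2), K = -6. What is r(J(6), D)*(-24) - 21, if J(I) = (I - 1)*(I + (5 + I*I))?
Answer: 11403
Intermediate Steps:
J(I) = (-1 + I)*(5 + I + I²) (J(I) = (-1 + I)*(I + (5 + I²)) = (-1 + I)*(5 + I + I²))
D = -2
r(E, Y) = -6 + E*Y (r(E, Y) = E*Y - 6 = -6 + E*Y)
r(J(6), D)*(-24) - 21 = (-6 + (-5 + 6³ + 4*6)*(-2))*(-24) - 21 = (-6 + (-5 + 216 + 24)*(-2))*(-24) - 21 = (-6 + 235*(-2))*(-24) - 21 = (-6 - 470)*(-24) - 21 = -476*(-24) - 21 = 11424 - 21 = 11403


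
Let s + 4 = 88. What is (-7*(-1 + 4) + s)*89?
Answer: 5607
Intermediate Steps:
s = 84 (s = -4 + 88 = 84)
(-7*(-1 + 4) + s)*89 = (-7*(-1 + 4) + 84)*89 = (-7*3 + 84)*89 = (-21 + 84)*89 = 63*89 = 5607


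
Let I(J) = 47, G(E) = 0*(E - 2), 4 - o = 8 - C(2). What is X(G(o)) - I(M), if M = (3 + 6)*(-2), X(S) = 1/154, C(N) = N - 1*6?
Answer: -7237/154 ≈ -46.994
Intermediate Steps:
C(N) = -6 + N (C(N) = N - 6 = -6 + N)
o = -8 (o = 4 - (8 - (-6 + 2)) = 4 - (8 - 1*(-4)) = 4 - (8 + 4) = 4 - 1*12 = 4 - 12 = -8)
G(E) = 0 (G(E) = 0*(-2 + E) = 0)
X(S) = 1/154
M = -18 (M = 9*(-2) = -18)
X(G(o)) - I(M) = 1/154 - 1*47 = 1/154 - 47 = -7237/154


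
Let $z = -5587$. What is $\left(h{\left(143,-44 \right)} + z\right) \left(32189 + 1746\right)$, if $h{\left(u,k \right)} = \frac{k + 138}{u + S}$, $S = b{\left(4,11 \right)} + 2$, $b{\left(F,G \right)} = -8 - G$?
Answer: $- \frac{11942880290}{63} \approx -1.8957 \cdot 10^{8}$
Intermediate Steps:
$S = -17$ ($S = \left(-8 - 11\right) + 2 = -19 + 2 = -17$)
$h{\left(u,k \right)} = \frac{138 + k}{-17 + u}$ ($h{\left(u,k \right)} = \frac{k + 138}{u - 17} = \frac{138 + k}{-17 + u}$)
$\left(h{\left(143,-44 \right)} + z\right) \left(32189 + 1746\right) = \left(\frac{138 - 44}{-17 + 143} - 5587\right) \left(32189 + 1746\right) = \left(\frac{1}{126} \cdot 94 - 5587\right) 33935 = \left(\frac{47}{63} - 5587\right) 33935 = \left(- \frac{351934}{63}\right) 33935 = - \frac{11942880290}{63}$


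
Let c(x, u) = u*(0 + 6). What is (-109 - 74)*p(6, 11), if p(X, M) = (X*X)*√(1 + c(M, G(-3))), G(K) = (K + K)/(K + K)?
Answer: -6588*√7 ≈ -17430.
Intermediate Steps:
G(K) = 1 (G(K) = (2*K)/((2*K)) = (2*K)*(1/(2*K)) = 1)
c(x, u) = 6*u (c(x, u) = u*6 = 6*u)
p(X, M) = √7*X² (p(X, M) = (X*X)*√(1 + 6*1) = X²*√(1 + 6) = X²*√7 = √7*X²)
(-109 - 74)*p(6, 11) = (-109 - 74)*(√7*6²) = -183*√7*36 = -6588*√7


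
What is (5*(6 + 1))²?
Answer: 1225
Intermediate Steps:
(5*(6 + 1))² = (5*7)² = 35² = 1225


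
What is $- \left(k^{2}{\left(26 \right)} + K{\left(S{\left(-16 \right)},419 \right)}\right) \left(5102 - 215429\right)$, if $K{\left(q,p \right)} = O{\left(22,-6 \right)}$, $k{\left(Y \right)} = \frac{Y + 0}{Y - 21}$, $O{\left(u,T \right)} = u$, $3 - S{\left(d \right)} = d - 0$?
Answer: $\frac{257860902}{25} \approx 1.0314 \cdot 10^{7}$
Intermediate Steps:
$S{\left(d \right)} = 3 - d$ ($S{\left(d \right)} = 3 - \left(d - 0\right) = 3 - \left(d + 0\right) = 3 - d$)
$k{\left(Y \right)} = \frac{Y}{-21 + Y}$
$K{\left(q,p \right)} = 22$
$- \left(k^{2}{\left(26 \right)} + K{\left(S{\left(-16 \right)},419 \right)}\right) \left(5102 - 215429\right) = - \left(\left(\frac{26}{-21 + 26}\right)^{2} + 22\right) \left(5102 - 215429\right) = - \left(\left(\frac{26}{5}\right)^{2} + 22\right) \left(-210327\right) = - \left(\frac{676}{25} + 22\right) \left(-210327\right) = - \frac{1226 \left(-210327\right)}{25} = \left(-1\right) \left(- \frac{257860902}{25}\right) = \frac{257860902}{25}$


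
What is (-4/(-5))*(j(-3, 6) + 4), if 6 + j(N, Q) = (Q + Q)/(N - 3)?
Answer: -16/5 ≈ -3.2000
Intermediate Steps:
j(N, Q) = -6 + 2*Q/(-3 + N) (j(N, Q) = -6 + (Q + Q)/(N - 3) = -6 + (2*Q)/(-3 + N) = -6 + 2*Q/(-3 + N))
(-4/(-5))*(j(-3, 6) + 4) = (-4/(-5))*(2*(9 + 6 - 3*(-3))/(-3 - 3) + 4) = (-4*(-⅕))*(2*(9 + 6 + 9)/(-6) + 4) = 4*(2*(-⅙)*24 + 4)/5 = 4*(-8 + 4)/5 = (⅘)*(-4) = -16/5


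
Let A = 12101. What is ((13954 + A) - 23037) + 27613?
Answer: 30631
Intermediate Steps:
((13954 + A) - 23037) + 27613 = ((13954 + 12101) - 23037) + 27613 = (26055 - 23037) + 27613 = 3018 + 27613 = 30631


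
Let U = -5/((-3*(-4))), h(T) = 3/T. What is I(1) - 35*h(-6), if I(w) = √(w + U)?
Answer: 35/2 + √21/6 ≈ 18.264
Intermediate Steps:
U = -5/12 ≈ -0.41667
I(w) = √(-5/12 + w) (I(w) = √(w - 5/12) = √(-5/12 + w))
I(1) - 35*h(-6) = √(-15 + 36*1)/6 - 105/(-6) = √(-15 + 36)/6 - 105*(-1)/6 = √21/6 - 35*(-½) = √21/6 + 35/2 = 35/2 + √21/6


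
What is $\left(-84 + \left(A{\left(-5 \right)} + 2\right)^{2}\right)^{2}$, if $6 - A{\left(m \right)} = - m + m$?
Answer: $400$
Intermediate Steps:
$A{\left(m \right)} = 6$ ($A{\left(m \right)} = 6 - \left(- m + m\right) = 6 - 0 = 6 + 0 = 6$)
$\left(-84 + \left(A{\left(-5 \right)} + 2\right)^{2}\right)^{2} = \left(-84 + \left(6 + 2\right)^{2}\right)^{2} = \left(-84 + 8^{2}\right)^{2} = \left(-84 + 64\right)^{2} = \left(-20\right)^{2} = 400$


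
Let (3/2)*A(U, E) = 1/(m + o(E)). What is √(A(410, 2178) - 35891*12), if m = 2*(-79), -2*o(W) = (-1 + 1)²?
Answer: I*√24191539185/237 ≈ 656.27*I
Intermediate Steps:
o(W) = 0 (o(W) = -(-1 + 1)²/2 = -½*0² = -½*0 = 0)
m = -158
A(U, E) = -1/237 (A(U, E) = 2/(3*(-158 + 0)) = (⅔)/(-158) = (⅔)*(-1/158) = -1/237)
√(A(410, 2178) - 35891*12) = √(-1/237 - 35891*12) = √(-1/237 - 1*430692) = √(-1/237 - 430692) = √(-102074005/237) = I*√24191539185/237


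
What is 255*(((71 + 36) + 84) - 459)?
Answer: -68340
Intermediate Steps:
255*(((71 + 36) + 84) - 459) = 255*((107 + 84) - 459) = 255*(191 - 459) = 255*(-268) = -68340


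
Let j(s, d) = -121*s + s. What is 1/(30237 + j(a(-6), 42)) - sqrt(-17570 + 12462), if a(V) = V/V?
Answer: 1/30117 - 2*I*sqrt(1277) ≈ 3.3204e-5 - 71.47*I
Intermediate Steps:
a(V) = 1
j(s, d) = -120*s
1/(30237 + j(a(-6), 42)) - sqrt(-17570 + 12462) = 1/(30237 - 120*1) - sqrt(-17570 + 12462) = 1/(30237 - 120) - sqrt(-5108) = 1/30117 - 2*I*sqrt(1277)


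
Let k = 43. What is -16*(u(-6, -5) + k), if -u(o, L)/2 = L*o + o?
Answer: 80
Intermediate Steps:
u(o, L) = -2*o - 2*L*o (u(o, L) = -2*(L*o + o) = -2*(o + L*o) = -2*o - 2*L*o)
-16*(u(-6, -5) + k) = -16*(-2*(-6)*(1 - 5) + 43) = -16*(-2*(-6)*(-4) + 43) = -16*(-48 + 43) = -16*(-5) = 80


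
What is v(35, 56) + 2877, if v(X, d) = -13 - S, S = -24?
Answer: 2888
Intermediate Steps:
v(X, d) = 11 (v(X, d) = -13 - 1*(-24) = -13 + 24 = 11)
v(35, 56) + 2877 = 11 + 2877 = 2888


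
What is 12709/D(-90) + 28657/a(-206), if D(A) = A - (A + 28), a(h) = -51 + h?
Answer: -4068609/7196 ≈ -565.40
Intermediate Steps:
D(A) = -28 (D(A) = A - (28 + A) = A + (-28 - A) = -28)
12709/D(-90) + 28657/a(-206) = 12709/(-28) + 28657/(-51 - 206) = 12709*(-1/28) + 28657/(-257) = -12709/28 + 28657*(-1/257) = -12709/28 - 28657/257 = -4068609/7196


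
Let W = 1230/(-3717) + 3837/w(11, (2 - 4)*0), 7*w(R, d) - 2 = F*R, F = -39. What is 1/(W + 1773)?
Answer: 75579/129222514 ≈ 0.00058488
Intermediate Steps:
w(R, d) = 2/7 - 39*R/7 (w(R, d) = 2/7 + (-39*R)/7 = 2/7 - 39*R/7)
W = -4779053/75579 (W = 1230/(-3717) + 3837/(2/7 - 39/7*11) = 1230*(-1/3717) + 3837/(2/7 - 429/7) = -410/1239 + 3837/(-61) = -410/1239 + 3837*(-1/61) = -410/1239 - 3837/61 = -4779053/75579 ≈ -63.233)
1/(W + 1773) = 1/(-4779053/75579 + 1773) = 1/(129222514/75579) = 75579/129222514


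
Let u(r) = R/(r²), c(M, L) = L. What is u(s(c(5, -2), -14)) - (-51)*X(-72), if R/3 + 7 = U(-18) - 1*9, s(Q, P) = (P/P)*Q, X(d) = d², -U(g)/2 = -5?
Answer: 528759/2 ≈ 2.6438e+5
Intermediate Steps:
U(g) = 10 (U(g) = -2*(-5) = 10)
s(Q, P) = Q (s(Q, P) = 1*Q = Q)
R = -18 (R = -21 + 3*(10 - 1*9) = -21 + 3*(10 - 9) = -21 + 3*1 = -21 + 3 = -18)
u(r) = -18/r²
u(s(c(5, -2), -14)) - (-51)*X(-72) = -18/(-2)² - (-51)*(-72)² = -18*¼ - (-51)*5184 = -9/2 - 1*(-264384) = -9/2 + 264384 = 528759/2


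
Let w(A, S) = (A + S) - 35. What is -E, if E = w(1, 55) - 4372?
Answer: 4351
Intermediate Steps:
w(A, S) = -35 + A + S
E = -4351 (E = (-35 + 1 + 55) - 4372 = 21 - 4372 = -4351)
-E = -1*(-4351) = 4351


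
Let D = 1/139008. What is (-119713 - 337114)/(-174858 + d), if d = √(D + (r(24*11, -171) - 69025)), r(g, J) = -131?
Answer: 11103938962518528/4250223718594559 + 7309232*I*√5219987825121/4250223718594559 ≈ 2.6126 + 0.0039291*I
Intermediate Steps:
D = 1/139008 ≈ 7.1938e-6
d = I*√5219987825121/8688 (d = √(1/139008 + (-131 - 69025)) = √(1/139008 - 69156) = √(-9613237247/139008) = I*√5219987825121/8688 ≈ 262.98*I)
(-119713 - 337114)/(-174858 + d) = (-119713 - 337114)/(-174858 + I*√5219987825121/8688) = -456827/(-174858 + I*√5219987825121/8688)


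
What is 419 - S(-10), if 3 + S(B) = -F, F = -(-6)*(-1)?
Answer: 416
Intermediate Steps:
F = -6 (F = -1*6 = -6)
S(B) = 3 (S(B) = -3 - 1*(-6) = -3 + 6 = 3)
419 - S(-10) = 419 - 1*3 = 419 - 3 = 416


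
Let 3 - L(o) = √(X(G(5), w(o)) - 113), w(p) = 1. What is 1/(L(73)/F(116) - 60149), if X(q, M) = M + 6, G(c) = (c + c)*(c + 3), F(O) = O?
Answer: -809364596/48682450153067 + 116*I*√106/48682450153067 ≈ -1.6625e-5 + 2.4532e-11*I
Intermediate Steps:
G(c) = 2*c*(3 + c) (G(c) = (2*c)*(3 + c) = 2*c*(3 + c))
X(q, M) = 6 + M
L(o) = 3 - I*√106 (L(o) = 3 - √((6 + 1) - 113) = 3 - √(7 - 113) = 3 - √(-106) = 3 - I*√106)
1/(L(73)/F(116) - 60149) = 1/((3 - I*√106)/116 - 60149) = 1/((3 - I*√106)*(1/116) - 60149) = 1/((3/116 - I*√106/116) - 60149) = 1/(-6977281/116 - I*√106/116)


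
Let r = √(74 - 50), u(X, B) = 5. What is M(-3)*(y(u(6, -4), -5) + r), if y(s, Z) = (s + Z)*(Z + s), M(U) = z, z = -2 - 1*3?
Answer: -10*√6 ≈ -24.495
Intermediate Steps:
z = -5 (z = -2 - 3 = -5)
M(U) = -5
y(s, Z) = (Z + s)² (y(s, Z) = (Z + s)*(Z + s) = (Z + s)²)
r = 2*√6 (r = √24 = 2*√6 ≈ 4.8990)
M(-3)*(y(u(6, -4), -5) + r) = -5*((-5 + 5)² + 2*√6) = -5*(0² + 2*√6) = -5*(0 + 2*√6) = -10*√6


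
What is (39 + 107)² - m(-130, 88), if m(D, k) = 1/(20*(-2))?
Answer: 852641/40 ≈ 21316.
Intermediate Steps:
m(D, k) = -1/40 (m(D, k) = 1/(-40) = -1/40)
(39 + 107)² - m(-130, 88) = (39 + 107)² - 1*(-1/40) = 146² + 1/40 = 21316 + 1/40 = 852641/40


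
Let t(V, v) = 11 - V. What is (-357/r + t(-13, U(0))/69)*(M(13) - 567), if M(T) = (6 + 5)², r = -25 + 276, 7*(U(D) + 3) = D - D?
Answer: 2766538/5773 ≈ 479.22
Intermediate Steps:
U(D) = -3 (U(D) = -3 + (D - D)/7 = -3 + (⅐)*0 = -3 + 0 = -3)
r = 251
M(T) = 121 (M(T) = 11² = 121)
(-357/r + t(-13, U(0))/69)*(M(13) - 567) = (-357/251 + (11 - 1*(-13))/69)*(121 - 567) = (-357*1/251 + (11 + 13)*(1/69))*(-446) = (-357/251 + 24*(1/69))*(-446) = (-357/251 + 8/23)*(-446) = -6203/5773*(-446) = 2766538/5773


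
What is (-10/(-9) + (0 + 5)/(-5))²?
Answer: 1/81 ≈ 0.012346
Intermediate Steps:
(-10/(-9) + (0 + 5)/(-5))² = (-10*(-⅑) + 5*(-⅕))² = (10/9 - 1)² = (⅑)² = 1/81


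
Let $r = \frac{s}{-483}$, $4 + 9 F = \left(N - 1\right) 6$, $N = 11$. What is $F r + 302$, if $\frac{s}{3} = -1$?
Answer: $\frac{62522}{207} \approx 302.04$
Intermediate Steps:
$s = -3$ ($s = 3 \left(-1\right) = -3$)
$F = \frac{56}{9}$ ($F = - \frac{4}{9} + \frac{\left(11 - 1\right) 6}{9} = - \frac{4}{9} + \frac{10 \cdot 6}{9} = - \frac{4}{9} + \frac{1}{9} \cdot 60 = - \frac{4}{9} + \frac{20}{3} = \frac{56}{9} \approx 6.2222$)
$r = \frac{1}{161}$ ($r = - \frac{3}{-483} = \left(-3\right) \left(- \frac{1}{483}\right) = \frac{1}{161} \approx 0.0062112$)
$F r + 302 = \frac{56}{9} \cdot \frac{1}{161} + 302 = \frac{8}{207} + 302 = \frac{62522}{207}$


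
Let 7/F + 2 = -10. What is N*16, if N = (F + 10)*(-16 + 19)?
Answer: 452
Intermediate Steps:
F = -7/12 (F = 7/(-2 - 10) = 7/(-12) = 7*(-1/12) = -7/12 ≈ -0.58333)
N = 113/4 (N = (-7/12 + 10)*(-16 + 19) = (113/12)*3 = 113/4 ≈ 28.250)
N*16 = (113/4)*16 = 452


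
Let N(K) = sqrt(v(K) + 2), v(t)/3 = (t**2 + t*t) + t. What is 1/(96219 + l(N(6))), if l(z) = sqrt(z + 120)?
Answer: 1/(96219 + sqrt(120 + 2*sqrt(59))) ≈ 1.0392e-5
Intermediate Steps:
v(t) = 3*t + 6*t**2 (v(t) = 3*((t**2 + t*t) + t) = 3*((t**2 + t**2) + t) = 3*(2*t**2 + t) = 3*(t + 2*t**2) = 3*t + 6*t**2)
N(K) = sqrt(2 + 3*K*(1 + 2*K)) (N(K) = sqrt(3*K*(1 + 2*K) + 2) = sqrt(2 + 3*K*(1 + 2*K)))
l(z) = sqrt(120 + z)
1/(96219 + l(N(6))) = 1/(96219 + sqrt(120 + sqrt(2 + 3*6*(1 + 2*6)))) = 1/(96219 + sqrt(120 + sqrt(2 + 3*6*(1 + 12)))) = 1/(96219 + sqrt(120 + sqrt(2 + 3*6*13))) = 1/(96219 + sqrt(120 + sqrt(2 + 234))) = 1/(96219 + sqrt(120 + sqrt(236))) = 1/(96219 + sqrt(120 + 2*sqrt(59)))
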